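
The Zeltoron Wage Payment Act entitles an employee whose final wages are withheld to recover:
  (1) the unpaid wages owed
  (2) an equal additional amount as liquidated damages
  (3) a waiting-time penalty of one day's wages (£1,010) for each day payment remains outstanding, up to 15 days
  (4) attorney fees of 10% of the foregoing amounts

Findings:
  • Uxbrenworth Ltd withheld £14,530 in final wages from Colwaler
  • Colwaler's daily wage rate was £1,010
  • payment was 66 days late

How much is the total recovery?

Total award: £48,631

Liquidated damages (equal amount): £14,530
Penalty days: min(66, 15) = 15
Waiting-time penalty: 15 × £1,010 = £15,150
Subtotal: £14,530 + £14,530 + £15,150 = £44,210
Attorney fees: 10% of £44,210 = £4,421
Total award: £44,210 + £4,421 = £48,631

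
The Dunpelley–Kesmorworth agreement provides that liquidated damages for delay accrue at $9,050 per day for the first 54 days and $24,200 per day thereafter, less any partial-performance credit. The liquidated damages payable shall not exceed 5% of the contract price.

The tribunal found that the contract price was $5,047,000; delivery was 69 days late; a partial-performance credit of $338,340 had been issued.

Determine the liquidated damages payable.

$252,350

First 54 days: 54 × $9,050 = $488,700
Remaining days: (69 − 54) × $24,200 = $363,000
Accrued per-day damages: $488,700 + $363,000 = $851,700
Less partial-performance credit: $851,700 − $338,340 = $513,360
Cap: 5% of $5,047,000 = $252,350
Cap at $252,350: $513,360 exceeds the cap → $252,350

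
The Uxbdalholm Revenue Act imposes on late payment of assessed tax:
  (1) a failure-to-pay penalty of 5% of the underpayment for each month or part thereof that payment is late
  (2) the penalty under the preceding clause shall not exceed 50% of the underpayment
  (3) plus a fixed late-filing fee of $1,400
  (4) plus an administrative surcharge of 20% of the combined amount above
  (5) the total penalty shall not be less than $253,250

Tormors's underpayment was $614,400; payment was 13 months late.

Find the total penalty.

$370,320

Accrued rate: 5% × 13 = 65%, capped at 50% → 50%
Failure-to-pay penalty: 50% of $614,400 = $307,200
Penalty before surcharge: $307,200 + $1,400 = $308,600
Administrative surcharge: 20% of $308,600 = $61,720
Total penalty: $308,600 + $61,720 = $370,320
Minimum $253,250: $370,320 meets the minimum, no increase.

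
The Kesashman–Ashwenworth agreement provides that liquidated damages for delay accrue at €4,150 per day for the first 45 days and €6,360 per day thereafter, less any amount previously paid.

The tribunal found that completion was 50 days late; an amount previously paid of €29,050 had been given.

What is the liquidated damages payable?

First 45 days: 45 × €4,150 = €186,750
Remaining days: (50 − 45) × €6,360 = €31,800
Accrued per-day damages: €186,750 + €31,800 = €218,550
Less amount previously paid: €218,550 − €29,050 = €189,500

€189,500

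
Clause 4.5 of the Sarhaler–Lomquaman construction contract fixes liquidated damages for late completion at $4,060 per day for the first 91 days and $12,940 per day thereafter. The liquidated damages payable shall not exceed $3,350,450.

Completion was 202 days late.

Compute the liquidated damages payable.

$1,805,800

First 91 days: 91 × $4,060 = $369,460
Remaining days: (202 − 91) × $12,940 = $1,436,340
Accrued per-day damages: $369,460 + $1,436,340 = $1,805,800
Cap at $3,350,450: $1,805,800 is within the cap, no reduction.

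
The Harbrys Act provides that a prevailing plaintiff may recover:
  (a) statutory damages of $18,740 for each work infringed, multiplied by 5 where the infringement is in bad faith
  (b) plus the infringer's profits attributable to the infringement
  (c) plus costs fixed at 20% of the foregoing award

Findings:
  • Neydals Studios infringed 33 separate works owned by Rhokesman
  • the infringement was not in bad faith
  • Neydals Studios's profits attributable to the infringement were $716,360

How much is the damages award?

$1,601,736

Statutory damages: 33 × $18,740 = $618,420
Infringement not in bad faith: no ×5 enhancement.
Combined award: $618,420 + $716,360 = $1,334,780
Costs: 20% of $1,334,780 = $266,956
Award plus costs: $1,334,780 + $266,956 = $1,601,736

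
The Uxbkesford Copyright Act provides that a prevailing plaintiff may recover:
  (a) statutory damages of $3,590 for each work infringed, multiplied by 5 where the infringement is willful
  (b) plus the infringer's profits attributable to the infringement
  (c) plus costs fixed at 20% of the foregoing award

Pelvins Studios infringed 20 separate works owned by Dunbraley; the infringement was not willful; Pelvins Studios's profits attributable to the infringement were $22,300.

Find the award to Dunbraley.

Statutory damages: 20 × $3,590 = $71,800
Infringement not willful: no ×5 enhancement.
Combined award: $71,800 + $22,300 = $94,100
Costs: 20% of $94,100 = $18,820
Award plus costs: $94,100 + $18,820 = $112,920

$112,920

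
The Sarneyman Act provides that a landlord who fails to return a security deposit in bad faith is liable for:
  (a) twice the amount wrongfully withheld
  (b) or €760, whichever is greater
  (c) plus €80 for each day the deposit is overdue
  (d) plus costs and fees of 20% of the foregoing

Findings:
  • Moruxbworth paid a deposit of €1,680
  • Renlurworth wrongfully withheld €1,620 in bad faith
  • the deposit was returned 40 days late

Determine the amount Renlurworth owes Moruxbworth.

Doubled: 2 × €1,620 = €3,240
Minimum €760: €3,240 meets the minimum, no increase.
Late-return penalty: 40 × €80 = €3,200
Damages plus late penalty: €3,240 + €3,200 = €6,440
Costs and fees: 20% of €6,440 = €1,288
Total recovery: €6,440 + €1,288 = €7,728

€7,728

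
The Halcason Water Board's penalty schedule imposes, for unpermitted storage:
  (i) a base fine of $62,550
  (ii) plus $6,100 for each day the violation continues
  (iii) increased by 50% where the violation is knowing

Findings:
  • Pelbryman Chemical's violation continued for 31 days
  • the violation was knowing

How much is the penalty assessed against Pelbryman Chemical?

Per-day component: 31 × $6,100 = $189,100
Base plus per-day: $62,550 + $189,100 = $251,650
Enhancement: 50% of $251,650 = $125,825
Enhanced fine: $251,650 + $125,825 = $377,475

$377,475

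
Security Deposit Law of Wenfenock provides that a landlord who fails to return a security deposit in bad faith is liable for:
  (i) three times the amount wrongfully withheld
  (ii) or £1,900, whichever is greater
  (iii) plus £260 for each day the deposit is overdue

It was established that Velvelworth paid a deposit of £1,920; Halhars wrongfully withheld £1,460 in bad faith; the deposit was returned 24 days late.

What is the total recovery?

Trebled: 3 × £1,460 = £4,380
Minimum £1,900: £4,380 meets the minimum, no increase.
Late-return penalty: 24 × £260 = £6,240
Damages plus late penalty: £4,380 + £6,240 = £10,620

£10,620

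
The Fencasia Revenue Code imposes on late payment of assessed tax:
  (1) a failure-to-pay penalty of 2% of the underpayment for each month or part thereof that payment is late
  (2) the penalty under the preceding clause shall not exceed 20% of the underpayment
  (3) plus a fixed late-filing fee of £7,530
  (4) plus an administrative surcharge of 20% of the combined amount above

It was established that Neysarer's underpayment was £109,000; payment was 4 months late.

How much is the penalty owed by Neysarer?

Accrued rate: 2% × 4 = 8%, capped at 20% → 8%
Failure-to-pay penalty: 8% of £109,000 = £8,720
Penalty before surcharge: £8,720 + £7,530 = £16,250
Administrative surcharge: 20% of £16,250 = £3,250
Total penalty: £16,250 + £3,250 = £19,500

£19,500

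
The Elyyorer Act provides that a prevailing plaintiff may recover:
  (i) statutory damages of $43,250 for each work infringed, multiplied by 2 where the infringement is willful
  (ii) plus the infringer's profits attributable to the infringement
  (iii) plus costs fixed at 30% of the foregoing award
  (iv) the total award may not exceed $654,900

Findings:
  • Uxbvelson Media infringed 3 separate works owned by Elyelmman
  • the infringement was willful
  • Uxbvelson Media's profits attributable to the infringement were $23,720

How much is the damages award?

Statutory damages: 3 × $43,250 = $129,750
Doubled: 2 × $129,750 = $259,500
Combined award: $259,500 + $23,720 = $283,220
Costs: 30% of $283,220 = $84,966
Award plus costs: $283,220 + $84,966 = $368,186
Cap at $654,900: $368,186 is within the cap, no reduction.

$368,186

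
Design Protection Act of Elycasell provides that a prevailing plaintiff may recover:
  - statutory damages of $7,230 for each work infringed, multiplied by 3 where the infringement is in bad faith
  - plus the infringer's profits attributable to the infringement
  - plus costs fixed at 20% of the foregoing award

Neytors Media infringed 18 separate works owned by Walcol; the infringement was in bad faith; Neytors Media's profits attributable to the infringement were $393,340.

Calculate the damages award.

Statutory damages: 18 × $7,230 = $130,140
Trebled: 3 × $130,140 = $390,420
Combined award: $390,420 + $393,340 = $783,760
Costs: 20% of $783,760 = $156,752
Award plus costs: $783,760 + $156,752 = $940,512

$940,512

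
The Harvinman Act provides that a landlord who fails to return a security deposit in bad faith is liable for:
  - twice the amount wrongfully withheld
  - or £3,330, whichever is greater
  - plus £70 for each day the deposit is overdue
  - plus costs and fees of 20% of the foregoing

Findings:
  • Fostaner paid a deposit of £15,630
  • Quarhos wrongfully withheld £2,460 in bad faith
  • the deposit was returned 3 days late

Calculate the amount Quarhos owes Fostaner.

£6,156

Doubled: 2 × £2,460 = £4,920
Minimum £3,330: £4,920 meets the minimum, no increase.
Late-return penalty: 3 × £70 = £210
Damages plus late penalty: £4,920 + £210 = £5,130
Costs and fees: 20% of £5,130 = £1,026
Total recovery: £5,130 + £1,026 = £6,156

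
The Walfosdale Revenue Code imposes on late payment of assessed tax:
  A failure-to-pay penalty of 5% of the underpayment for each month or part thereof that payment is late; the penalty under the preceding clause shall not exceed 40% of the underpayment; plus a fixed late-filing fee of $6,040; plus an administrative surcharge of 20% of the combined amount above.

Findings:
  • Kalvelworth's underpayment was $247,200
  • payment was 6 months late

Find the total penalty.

Accrued rate: 5% × 6 = 30%, capped at 40% → 30%
Failure-to-pay penalty: 30% of $247,200 = $74,160
Penalty before surcharge: $74,160 + $6,040 = $80,200
Administrative surcharge: 20% of $80,200 = $16,040
Total penalty: $80,200 + $16,040 = $96,240

$96,240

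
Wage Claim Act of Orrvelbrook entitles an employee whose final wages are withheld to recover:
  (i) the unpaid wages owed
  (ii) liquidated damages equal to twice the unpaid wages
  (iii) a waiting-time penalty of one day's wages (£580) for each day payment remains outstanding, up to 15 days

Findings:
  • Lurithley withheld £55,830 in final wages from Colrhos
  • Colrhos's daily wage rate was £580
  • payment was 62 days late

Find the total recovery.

Doubled: 2 × £55,830 = £111,660
Penalty days: min(62, 15) = 15
Waiting-time penalty: 15 × £580 = £8,700
Total award: £55,830 + £111,660 + £8,700 = £176,190

£176,190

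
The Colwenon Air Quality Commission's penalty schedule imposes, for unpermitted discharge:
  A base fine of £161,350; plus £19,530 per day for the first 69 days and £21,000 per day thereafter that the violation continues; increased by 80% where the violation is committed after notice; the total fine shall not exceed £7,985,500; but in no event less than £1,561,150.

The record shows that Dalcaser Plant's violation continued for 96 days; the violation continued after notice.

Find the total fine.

£3,736,656

First 69 days: 69 × £19,530 = £1,347,570
Remaining days: (96 − 69) × £21,000 = £567,000
Per-day component: £1,347,570 + £567,000 = £1,914,570
Base plus per-day: £161,350 + £1,914,570 = £2,075,920
Enhancement: 80% of £2,075,920 = £1,660,736
Enhanced fine: £2,075,920 + £1,660,736 = £3,736,656
Cap at £7,985,500: £3,736,656 is within the cap, no reduction.
Minimum £1,561,150: £3,736,656 meets the minimum, no increase.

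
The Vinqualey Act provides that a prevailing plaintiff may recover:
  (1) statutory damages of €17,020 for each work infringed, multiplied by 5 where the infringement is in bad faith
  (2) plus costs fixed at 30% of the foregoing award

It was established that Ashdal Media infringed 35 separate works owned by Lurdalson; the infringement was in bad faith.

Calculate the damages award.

€3,872,050

Statutory damages: 35 × €17,020 = €595,700
Multiplied by 5: 5 × €595,700 = €2,978,500
Costs: 30% of €2,978,500 = €893,550
Award plus costs: €2,978,500 + €893,550 = €3,872,050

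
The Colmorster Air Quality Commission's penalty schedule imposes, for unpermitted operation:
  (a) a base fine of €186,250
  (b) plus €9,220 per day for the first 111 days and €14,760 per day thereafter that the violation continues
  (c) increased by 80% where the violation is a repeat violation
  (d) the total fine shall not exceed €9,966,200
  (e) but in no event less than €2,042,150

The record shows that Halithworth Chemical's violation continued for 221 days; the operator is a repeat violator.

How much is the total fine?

First 111 days: 111 × €9,220 = €1,023,420
Remaining days: (221 − 111) × €14,760 = €1,623,600
Per-day component: €1,023,420 + €1,623,600 = €2,647,020
Base plus per-day: €186,250 + €2,647,020 = €2,833,270
Enhancement: 80% of €2,833,270 = €2,266,616
Enhanced fine: €2,833,270 + €2,266,616 = €5,099,886
Cap at €9,966,200: €5,099,886 is within the cap, no reduction.
Minimum €2,042,150: €5,099,886 meets the minimum, no increase.

€5,099,886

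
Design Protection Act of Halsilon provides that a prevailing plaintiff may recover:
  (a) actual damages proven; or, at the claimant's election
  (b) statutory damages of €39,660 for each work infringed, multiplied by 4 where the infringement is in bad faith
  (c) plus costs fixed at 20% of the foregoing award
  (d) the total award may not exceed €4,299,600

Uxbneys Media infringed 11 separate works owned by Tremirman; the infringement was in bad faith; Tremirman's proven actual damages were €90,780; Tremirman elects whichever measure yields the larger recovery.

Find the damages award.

Statutory damages: 11 × €39,660 = €436,260
Multiplied by 4: 4 × €436,260 = €1,745,040
Greater of actual damages (€90,780) or enhanced statutory damages (€1,745,040): €1,745,040
Costs: 20% of €1,745,040 = €349,008
Award plus costs: €1,745,040 + €349,008 = €2,094,048
Cap at €4,299,600: €2,094,048 is within the cap, no reduction.

€2,094,048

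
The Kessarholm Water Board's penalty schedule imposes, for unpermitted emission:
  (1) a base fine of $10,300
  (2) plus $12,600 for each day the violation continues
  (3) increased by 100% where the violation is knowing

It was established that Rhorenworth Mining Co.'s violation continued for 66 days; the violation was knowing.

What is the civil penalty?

Per-day component: 66 × $12,600 = $831,600
Base plus per-day: $10,300 + $831,600 = $841,900
Enhancement: 100% of $841,900 = $841,900
Enhanced fine: $841,900 + $841,900 = $1,683,800

Civil penalty: $1,683,800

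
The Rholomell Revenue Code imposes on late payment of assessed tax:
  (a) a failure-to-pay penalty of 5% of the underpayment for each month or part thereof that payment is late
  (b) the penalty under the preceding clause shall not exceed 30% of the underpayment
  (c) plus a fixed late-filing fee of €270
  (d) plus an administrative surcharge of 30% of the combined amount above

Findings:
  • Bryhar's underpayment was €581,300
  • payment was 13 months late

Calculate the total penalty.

Accrued rate: 5% × 13 = 65%, capped at 30% → 30%
Failure-to-pay penalty: 30% of €581,300 = €174,390
Penalty before surcharge: €174,390 + €270 = €174,660
Administrative surcharge: 30% of €174,660 = €52,398
Total penalty: €174,660 + €52,398 = €227,058

€227,058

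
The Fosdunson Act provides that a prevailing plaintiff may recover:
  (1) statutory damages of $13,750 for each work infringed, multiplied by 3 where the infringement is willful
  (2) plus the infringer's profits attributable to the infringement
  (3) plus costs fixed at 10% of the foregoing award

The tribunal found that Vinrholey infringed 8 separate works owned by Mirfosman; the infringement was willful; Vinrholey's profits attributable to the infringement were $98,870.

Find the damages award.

Statutory damages: 8 × $13,750 = $110,000
Trebled: 3 × $110,000 = $330,000
Combined award: $330,000 + $98,870 = $428,870
Costs: 10% of $428,870 = $42,887
Award plus costs: $428,870 + $42,887 = $471,757

$471,757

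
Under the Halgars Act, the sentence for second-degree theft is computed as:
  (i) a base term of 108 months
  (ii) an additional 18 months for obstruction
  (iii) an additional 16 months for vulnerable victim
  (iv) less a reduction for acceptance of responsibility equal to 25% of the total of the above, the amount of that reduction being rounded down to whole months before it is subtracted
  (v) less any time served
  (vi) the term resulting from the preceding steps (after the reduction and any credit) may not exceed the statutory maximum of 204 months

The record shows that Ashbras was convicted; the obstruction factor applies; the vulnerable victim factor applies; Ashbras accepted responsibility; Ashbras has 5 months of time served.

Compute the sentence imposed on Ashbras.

102 months

Obstruction enhancement: +18 months
Vulnerable victim enhancement: +16 months
Adjusted term: 108 months + 18 months + 16 months = 142 months
Acceptance of responsibility reduction: 25% of 142 months = 35 months (rounded down)
After reduction: 142 − 35 = 107 months
Less time served: 107 months − 5 months = 102 months
Cap at 204 months: 102 months is within the cap, no reduction.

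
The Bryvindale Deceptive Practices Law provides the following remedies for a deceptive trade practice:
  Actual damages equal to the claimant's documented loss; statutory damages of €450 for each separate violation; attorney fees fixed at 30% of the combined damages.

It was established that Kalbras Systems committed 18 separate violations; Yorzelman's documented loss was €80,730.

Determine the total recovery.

Statutory damages: 18 × €450 = €8,100
Combined damages: €80,730 + €8,100 = €88,830
Attorney fees: 30% of €88,830 = €26,649
Total recovery: €88,830 + €26,649 = €115,479

€115,479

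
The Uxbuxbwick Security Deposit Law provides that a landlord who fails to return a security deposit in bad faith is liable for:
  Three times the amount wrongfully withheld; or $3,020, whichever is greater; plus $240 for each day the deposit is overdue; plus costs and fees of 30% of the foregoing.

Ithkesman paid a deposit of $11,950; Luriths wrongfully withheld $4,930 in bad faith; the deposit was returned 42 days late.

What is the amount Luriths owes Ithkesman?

Trebled: 3 × $4,930 = $14,790
Minimum $3,020: $14,790 meets the minimum, no increase.
Late-return penalty: 42 × $240 = $10,080
Damages plus late penalty: $14,790 + $10,080 = $24,870
Costs and fees: 30% of $24,870 = $7,461
Total recovery: $24,870 + $7,461 = $32,331

$32,331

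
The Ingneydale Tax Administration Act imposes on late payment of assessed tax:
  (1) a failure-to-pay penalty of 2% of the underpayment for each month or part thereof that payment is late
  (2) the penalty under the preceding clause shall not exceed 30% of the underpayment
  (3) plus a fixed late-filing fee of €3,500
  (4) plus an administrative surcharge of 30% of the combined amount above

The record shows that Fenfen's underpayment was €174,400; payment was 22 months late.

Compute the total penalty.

Accrued rate: 2% × 22 = 44%, capped at 30% → 30%
Failure-to-pay penalty: 30% of €174,400 = €52,320
Penalty before surcharge: €52,320 + €3,500 = €55,820
Administrative surcharge: 30% of €55,820 = €16,746
Total penalty: €55,820 + €16,746 = €72,566

€72,566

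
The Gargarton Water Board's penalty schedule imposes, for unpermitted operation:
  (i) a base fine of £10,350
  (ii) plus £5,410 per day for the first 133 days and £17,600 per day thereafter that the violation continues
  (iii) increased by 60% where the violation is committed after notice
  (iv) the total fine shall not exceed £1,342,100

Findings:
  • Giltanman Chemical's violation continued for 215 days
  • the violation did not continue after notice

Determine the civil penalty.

First 133 days: 133 × £5,410 = £719,530
Remaining days: (215 − 133) × £17,600 = £1,443,200
Per-day component: £719,530 + £1,443,200 = £2,162,730
Base plus per-day: £10,350 + £2,162,730 = £2,173,080
The violation did not continue after notice: no 60% increase.
Cap at £1,342,100: £2,173,080 exceeds the cap → £1,342,100

£1,342,100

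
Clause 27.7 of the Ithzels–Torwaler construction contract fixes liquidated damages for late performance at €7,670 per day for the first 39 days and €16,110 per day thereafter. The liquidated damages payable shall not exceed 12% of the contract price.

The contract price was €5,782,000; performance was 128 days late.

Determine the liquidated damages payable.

€693,840

First 39 days: 39 × €7,670 = €299,130
Remaining days: (128 − 39) × €16,110 = €1,433,790
Accrued per-day damages: €299,130 + €1,433,790 = €1,732,920
Cap: 12% of €5,782,000 = €693,840
Cap at €693,840: €1,732,920 exceeds the cap → €693,840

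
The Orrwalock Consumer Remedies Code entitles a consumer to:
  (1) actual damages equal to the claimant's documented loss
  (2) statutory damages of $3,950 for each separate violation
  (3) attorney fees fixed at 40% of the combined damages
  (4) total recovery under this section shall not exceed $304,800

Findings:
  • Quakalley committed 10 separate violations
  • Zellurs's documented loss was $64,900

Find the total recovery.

$146,160

Statutory damages: 10 × $3,950 = $39,500
Combined damages: $64,900 + $39,500 = $104,400
Attorney fees: 40% of $104,400 = $41,760
Total before cap: $104,400 + $41,760 = $146,160
Cap at $304,800: $146,160 is within the cap, no reduction.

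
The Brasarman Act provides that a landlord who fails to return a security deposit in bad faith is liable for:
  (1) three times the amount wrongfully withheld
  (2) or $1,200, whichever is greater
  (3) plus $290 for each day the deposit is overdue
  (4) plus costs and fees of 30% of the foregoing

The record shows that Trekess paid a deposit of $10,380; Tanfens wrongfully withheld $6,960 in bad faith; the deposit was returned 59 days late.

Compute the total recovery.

Trebled: 3 × $6,960 = $20,880
Minimum $1,200: $20,880 meets the minimum, no increase.
Late-return penalty: 59 × $290 = $17,110
Damages plus late penalty: $20,880 + $17,110 = $37,990
Costs and fees: 30% of $37,990 = $11,397
Total recovery: $37,990 + $11,397 = $49,387

$49,387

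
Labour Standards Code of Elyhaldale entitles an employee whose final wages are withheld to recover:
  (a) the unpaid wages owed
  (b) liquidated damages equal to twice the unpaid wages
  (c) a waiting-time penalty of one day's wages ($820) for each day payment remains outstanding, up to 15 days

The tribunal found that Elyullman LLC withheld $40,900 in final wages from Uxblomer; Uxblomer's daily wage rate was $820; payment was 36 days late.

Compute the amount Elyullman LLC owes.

Doubled: 2 × $40,900 = $81,800
Penalty days: min(36, 15) = 15
Waiting-time penalty: 15 × $820 = $12,300
Total award: $40,900 + $81,800 + $12,300 = $135,000

$135,000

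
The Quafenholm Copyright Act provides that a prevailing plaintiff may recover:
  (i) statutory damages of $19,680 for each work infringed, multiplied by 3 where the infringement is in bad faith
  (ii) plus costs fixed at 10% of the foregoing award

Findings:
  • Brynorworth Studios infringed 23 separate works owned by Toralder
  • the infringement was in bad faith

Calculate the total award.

$1,493,712

Statutory damages: 23 × $19,680 = $452,640
Trebled: 3 × $452,640 = $1,357,920
Costs: 10% of $1,357,920 = $135,792
Award plus costs: $1,357,920 + $135,792 = $1,493,712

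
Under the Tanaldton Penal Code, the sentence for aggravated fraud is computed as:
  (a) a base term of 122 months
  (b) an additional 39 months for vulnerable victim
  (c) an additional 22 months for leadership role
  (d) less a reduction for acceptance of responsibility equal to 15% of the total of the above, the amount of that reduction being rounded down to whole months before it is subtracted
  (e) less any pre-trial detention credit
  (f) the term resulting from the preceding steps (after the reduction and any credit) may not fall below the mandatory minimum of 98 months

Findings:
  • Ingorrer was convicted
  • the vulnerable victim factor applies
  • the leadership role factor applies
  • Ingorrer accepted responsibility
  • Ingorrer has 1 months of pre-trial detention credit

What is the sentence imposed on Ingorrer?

Sentence: 155 months

Vulnerable victim enhancement: +39 months
Leadership role enhancement: +22 months
Adjusted term: 122 months + 39 months + 22 months = 183 months
Acceptance of responsibility reduction: 15% of 183 months = 27 months (rounded down)
After reduction: 183 − 27 = 156 months
Less pre-trial detention credit: 156 months − 1 months = 155 months
Minimum 98 months: 155 months meets the minimum, no increase.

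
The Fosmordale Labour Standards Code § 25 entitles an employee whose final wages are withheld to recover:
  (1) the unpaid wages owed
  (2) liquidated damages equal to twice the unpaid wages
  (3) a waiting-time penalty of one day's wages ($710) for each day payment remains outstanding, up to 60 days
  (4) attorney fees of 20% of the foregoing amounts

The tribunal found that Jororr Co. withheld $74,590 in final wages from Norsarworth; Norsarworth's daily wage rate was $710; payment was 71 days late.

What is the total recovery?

$319,644

Doubled: 2 × $74,590 = $149,180
Penalty days: min(71, 60) = 60
Waiting-time penalty: 60 × $710 = $42,600
Subtotal: $74,590 + $149,180 + $42,600 = $266,370
Attorney fees: 20% of $266,370 = $53,274
Total award: $266,370 + $53,274 = $319,644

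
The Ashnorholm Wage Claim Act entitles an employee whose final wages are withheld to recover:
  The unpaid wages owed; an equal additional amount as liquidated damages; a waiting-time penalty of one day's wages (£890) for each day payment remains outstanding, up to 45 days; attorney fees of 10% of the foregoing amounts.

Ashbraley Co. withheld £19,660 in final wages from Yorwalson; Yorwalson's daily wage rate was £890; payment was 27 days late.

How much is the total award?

Liquidated damages (equal amount): £19,660
Penalty days: min(27, 45) = 27
Waiting-time penalty: 27 × £890 = £24,030
Subtotal: £19,660 + £19,660 + £24,030 = £63,350
Attorney fees: 10% of £63,350 = £6,335
Total award: £63,350 + £6,335 = £69,685

Total award: £69,685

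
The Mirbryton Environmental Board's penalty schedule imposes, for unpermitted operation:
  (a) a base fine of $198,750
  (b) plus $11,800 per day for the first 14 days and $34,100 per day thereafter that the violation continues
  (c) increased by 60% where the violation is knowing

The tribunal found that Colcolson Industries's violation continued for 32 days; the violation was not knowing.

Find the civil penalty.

First 14 days: 14 × $11,800 = $165,200
Remaining days: (32 − 14) × $34,100 = $613,800
Per-day component: $165,200 + $613,800 = $779,000
Base plus per-day: $198,750 + $779,000 = $977,750
The violation was not knowing: no 60% increase.

Civil penalty: $977,750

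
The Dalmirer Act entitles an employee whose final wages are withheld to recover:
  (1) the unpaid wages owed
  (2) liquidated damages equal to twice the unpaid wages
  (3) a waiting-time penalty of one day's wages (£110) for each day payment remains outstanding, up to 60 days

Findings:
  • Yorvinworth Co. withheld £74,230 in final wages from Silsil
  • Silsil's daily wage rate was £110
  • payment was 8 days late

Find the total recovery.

£223,570

Doubled: 2 × £74,230 = £148,460
Penalty days: min(8, 60) = 8
Waiting-time penalty: 8 × £110 = £880
Total award: £74,230 + £148,460 + £880 = £223,570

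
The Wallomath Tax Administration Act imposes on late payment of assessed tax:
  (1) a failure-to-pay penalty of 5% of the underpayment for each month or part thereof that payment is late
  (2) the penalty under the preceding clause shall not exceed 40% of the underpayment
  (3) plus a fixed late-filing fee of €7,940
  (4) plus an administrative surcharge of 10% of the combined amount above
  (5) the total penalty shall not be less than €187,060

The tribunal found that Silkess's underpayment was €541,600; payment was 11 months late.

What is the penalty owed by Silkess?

Penalty: €247,038

Accrued rate: 5% × 11 = 55%, capped at 40% → 40%
Failure-to-pay penalty: 40% of €541,600 = €216,640
Penalty before surcharge: €216,640 + €7,940 = €224,580
Administrative surcharge: 10% of €224,580 = €22,458
Total penalty: €224,580 + €22,458 = €247,038
Minimum €187,060: €247,038 meets the minimum, no increase.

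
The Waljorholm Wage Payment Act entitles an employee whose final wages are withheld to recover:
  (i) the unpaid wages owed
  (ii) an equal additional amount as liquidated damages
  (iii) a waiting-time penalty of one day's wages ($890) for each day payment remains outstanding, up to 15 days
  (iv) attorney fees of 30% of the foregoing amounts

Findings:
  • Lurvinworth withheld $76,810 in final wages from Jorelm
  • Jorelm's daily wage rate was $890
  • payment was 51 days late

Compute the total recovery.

$217,061

Liquidated damages (equal amount): $76,810
Penalty days: min(51, 15) = 15
Waiting-time penalty: 15 × $890 = $13,350
Subtotal: $76,810 + $76,810 + $13,350 = $166,970
Attorney fees: 30% of $166,970 = $50,091
Total award: $166,970 + $50,091 = $217,061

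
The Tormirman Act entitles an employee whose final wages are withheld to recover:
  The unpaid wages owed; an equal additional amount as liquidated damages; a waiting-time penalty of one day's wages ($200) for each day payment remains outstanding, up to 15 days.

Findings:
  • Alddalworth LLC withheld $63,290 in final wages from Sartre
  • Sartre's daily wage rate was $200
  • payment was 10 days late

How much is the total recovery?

$128,580

Liquidated damages (equal amount): $63,290
Penalty days: min(10, 15) = 10
Waiting-time penalty: 10 × $200 = $2,000
Total award: $63,290 + $63,290 + $2,000 = $128,580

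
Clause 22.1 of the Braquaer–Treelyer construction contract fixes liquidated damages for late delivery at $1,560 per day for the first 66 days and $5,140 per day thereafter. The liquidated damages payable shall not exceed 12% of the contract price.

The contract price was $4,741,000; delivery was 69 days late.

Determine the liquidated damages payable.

Liquidated damages: $118,380

First 66 days: 66 × $1,560 = $102,960
Remaining days: (69 − 66) × $5,140 = $15,420
Accrued per-day damages: $102,960 + $15,420 = $118,380
Cap: 12% of $4,741,000 = $568,920
Cap at $568,920: $118,380 is within the cap, no reduction.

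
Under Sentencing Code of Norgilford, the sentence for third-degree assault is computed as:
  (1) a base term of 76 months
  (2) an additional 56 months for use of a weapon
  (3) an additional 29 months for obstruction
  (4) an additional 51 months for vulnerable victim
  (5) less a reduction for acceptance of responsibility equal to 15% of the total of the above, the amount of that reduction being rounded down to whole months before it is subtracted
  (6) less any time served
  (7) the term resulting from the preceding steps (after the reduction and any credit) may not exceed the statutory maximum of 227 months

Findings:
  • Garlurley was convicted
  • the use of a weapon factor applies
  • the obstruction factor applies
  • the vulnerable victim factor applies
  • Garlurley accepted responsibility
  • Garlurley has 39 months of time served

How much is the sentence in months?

Use of a weapon enhancement: +56 months
Obstruction enhancement: +29 months
Vulnerable victim enhancement: +51 months
Adjusted term: 76 months + 56 months + 29 months + 51 months = 212 months
Acceptance of responsibility reduction: 15% of 212 months = 31 months (rounded down)
After reduction: 212 − 31 = 181 months
Less time served: 181 months − 39 months = 142 months
Cap at 227 months: 142 months is within the cap, no reduction.

142 months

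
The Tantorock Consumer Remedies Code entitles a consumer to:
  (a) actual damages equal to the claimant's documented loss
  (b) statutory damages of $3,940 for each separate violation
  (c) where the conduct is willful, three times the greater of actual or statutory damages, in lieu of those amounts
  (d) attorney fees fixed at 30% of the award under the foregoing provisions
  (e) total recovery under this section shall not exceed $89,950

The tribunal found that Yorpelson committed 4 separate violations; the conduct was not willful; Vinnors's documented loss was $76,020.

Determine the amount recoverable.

Statutory damages: 4 × $3,940 = $15,760
Conduct not willful: the in-lieu enhancement does not apply.
Actual plus statutory damages: $76,020 + $15,760 = $91,780
Attorney fees: 30% of $91,780 = $27,534
Total before cap: $91,780 + $27,534 = $119,314
Cap at $89,950: $119,314 exceeds the cap → $89,950

Total recovery: $89,950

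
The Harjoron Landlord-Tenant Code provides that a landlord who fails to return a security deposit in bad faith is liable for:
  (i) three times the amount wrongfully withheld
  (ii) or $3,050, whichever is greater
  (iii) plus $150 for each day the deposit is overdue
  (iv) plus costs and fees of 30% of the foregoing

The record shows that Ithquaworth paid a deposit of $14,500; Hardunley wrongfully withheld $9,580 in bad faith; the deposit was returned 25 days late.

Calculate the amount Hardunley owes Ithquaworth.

Trebled: 3 × $9,580 = $28,740
Minimum $3,050: $28,740 meets the minimum, no increase.
Late-return penalty: 25 × $150 = $3,750
Damages plus late penalty: $28,740 + $3,750 = $32,490
Costs and fees: 30% of $32,490 = $9,747
Total recovery: $32,490 + $9,747 = $42,237

$42,237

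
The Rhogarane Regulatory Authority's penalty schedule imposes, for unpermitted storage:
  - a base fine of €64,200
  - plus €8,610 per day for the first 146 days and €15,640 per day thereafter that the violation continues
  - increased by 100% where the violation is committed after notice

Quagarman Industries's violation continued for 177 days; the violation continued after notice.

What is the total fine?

€3,612,200

First 146 days: 146 × €8,610 = €1,257,060
Remaining days: (177 − 146) × €15,640 = €484,840
Per-day component: €1,257,060 + €484,840 = €1,741,900
Base plus per-day: €64,200 + €1,741,900 = €1,806,100
Enhancement: 100% of €1,806,100 = €1,806,100
Enhanced fine: €1,806,100 + €1,806,100 = €3,612,200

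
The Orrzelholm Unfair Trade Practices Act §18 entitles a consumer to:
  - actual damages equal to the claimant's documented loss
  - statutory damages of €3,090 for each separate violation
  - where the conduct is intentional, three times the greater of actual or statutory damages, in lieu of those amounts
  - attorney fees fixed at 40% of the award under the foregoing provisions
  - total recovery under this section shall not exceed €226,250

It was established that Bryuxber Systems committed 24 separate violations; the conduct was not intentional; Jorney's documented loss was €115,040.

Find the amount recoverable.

€226,250

Statutory damages: 24 × €3,090 = €74,160
Conduct not intentional: the in-lieu enhancement does not apply.
Actual plus statutory damages: €115,040 + €74,160 = €189,200
Attorney fees: 40% of €189,200 = €75,680
Total before cap: €189,200 + €75,680 = €264,880
Cap at €226,250: €264,880 exceeds the cap → €226,250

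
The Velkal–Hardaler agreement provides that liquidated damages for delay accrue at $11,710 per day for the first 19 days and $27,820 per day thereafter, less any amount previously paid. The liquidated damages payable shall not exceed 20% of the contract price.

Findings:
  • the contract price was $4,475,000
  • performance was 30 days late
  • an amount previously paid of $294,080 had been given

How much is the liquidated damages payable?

Liquidated damages: $234,430

First 19 days: 19 × $11,710 = $222,490
Remaining days: (30 − 19) × $27,820 = $306,020
Accrued per-day damages: $222,490 + $306,020 = $528,510
Less amount previously paid: $528,510 − $294,080 = $234,430
Cap: 20% of $4,475,000 = $895,000
Cap at $895,000: $234,430 is within the cap, no reduction.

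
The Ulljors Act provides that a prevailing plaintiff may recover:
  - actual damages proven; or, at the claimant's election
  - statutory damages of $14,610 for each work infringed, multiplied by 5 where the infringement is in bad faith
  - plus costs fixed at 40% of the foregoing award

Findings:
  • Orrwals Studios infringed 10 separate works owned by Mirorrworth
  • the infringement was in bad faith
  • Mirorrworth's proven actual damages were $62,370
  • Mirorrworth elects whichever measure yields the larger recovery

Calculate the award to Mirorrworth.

$1,022,700

Statutory damages: 10 × $14,610 = $146,100
Multiplied by 5: 5 × $146,100 = $730,500
Greater of actual damages ($62,370) or enhanced statutory damages ($730,500): $730,500
Costs: 40% of $730,500 = $292,200
Award plus costs: $730,500 + $292,200 = $1,022,700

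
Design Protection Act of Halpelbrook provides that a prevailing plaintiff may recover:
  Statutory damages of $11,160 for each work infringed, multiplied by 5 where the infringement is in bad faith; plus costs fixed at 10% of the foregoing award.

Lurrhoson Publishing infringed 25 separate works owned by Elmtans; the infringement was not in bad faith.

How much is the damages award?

$306,900

Statutory damages: 25 × $11,160 = $279,000
Infringement not in bad faith: no ×5 enhancement.
Costs: 10% of $279,000 = $27,900
Award plus costs: $279,000 + $27,900 = $306,900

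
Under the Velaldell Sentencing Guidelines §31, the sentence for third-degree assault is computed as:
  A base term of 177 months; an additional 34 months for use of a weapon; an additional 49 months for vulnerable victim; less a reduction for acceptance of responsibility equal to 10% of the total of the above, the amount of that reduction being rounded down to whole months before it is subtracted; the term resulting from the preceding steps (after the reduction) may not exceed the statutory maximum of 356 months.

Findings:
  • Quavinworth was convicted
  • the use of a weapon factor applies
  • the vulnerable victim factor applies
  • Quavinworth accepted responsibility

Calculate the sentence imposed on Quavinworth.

Use of a weapon enhancement: +34 months
Vulnerable victim enhancement: +49 months
Adjusted term: 177 months + 34 months + 49 months = 260 months
Acceptance of responsibility reduction: 10% of 260 months = 26 months (rounded down)
After reduction: 260 − 26 = 234 months
Cap at 356 months: 234 months is within the cap, no reduction.

Sentence: 234 months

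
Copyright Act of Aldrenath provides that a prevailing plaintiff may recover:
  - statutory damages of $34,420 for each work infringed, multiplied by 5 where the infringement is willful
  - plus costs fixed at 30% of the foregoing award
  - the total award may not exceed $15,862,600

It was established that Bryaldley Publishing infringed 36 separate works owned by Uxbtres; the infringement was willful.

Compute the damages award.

Statutory damages: 36 × $34,420 = $1,239,120
Multiplied by 5: 5 × $1,239,120 = $6,195,600
Costs: 30% of $6,195,600 = $1,858,680
Award plus costs: $6,195,600 + $1,858,680 = $8,054,280
Cap at $15,862,600: $8,054,280 is within the cap, no reduction.

$8,054,280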